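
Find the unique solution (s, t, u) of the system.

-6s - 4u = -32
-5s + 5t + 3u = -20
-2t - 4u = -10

(2, -5, 5)

Forward elimination on [A|b]:
R2 <- R2 - (5/6)*R1:  [    0     5  19/3  20/3 ]
R3 <- R3 - (-2/5)*R2:  [      0       0  -22/15   -22/3 ]
Row echelon form:
[ -6  0      -4  |    -32 ]
[  0  5    19/3  |   20/3 ]
[  0  0  -22/15  |  -22/3 ]
Back-substitution:
u = (-22/3) / (-22/15) = 5
t = (20/3 - (19/3)*(5)) / 5 = -5
s = (-32 - (-4)*(5)) / -6 = 2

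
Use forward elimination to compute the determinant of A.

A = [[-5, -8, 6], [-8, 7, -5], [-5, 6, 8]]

Forward elimination:
R2 <- R2 - (8/5)*R1:  [     0   99/5  -73/5 ]
R3 <- R3 - (1)*R1:  [  0  14   2 ]
R3 <- R3 - (70/99)*R2:  [       0        0  1220/99 ]
Upper-triangular form:
[ -5    -8        6 ]
[  0  99/5    -73/5 ]
[  0     0  1220/99 ]
det(A) = (-1)^0 * (-5) * (99/5) * (1220/99) = -1220  (0 row swaps -> sign +1)

det(A) = -1220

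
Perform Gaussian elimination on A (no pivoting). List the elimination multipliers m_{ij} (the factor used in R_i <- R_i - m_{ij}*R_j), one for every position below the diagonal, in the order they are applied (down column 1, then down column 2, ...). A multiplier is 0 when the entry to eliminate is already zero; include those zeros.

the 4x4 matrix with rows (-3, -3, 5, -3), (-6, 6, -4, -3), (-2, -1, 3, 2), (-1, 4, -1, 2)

multipliers: 2, 2/3, 1/3, 1/12, 5/12, 19/5

Forward elimination:
R2 <- R2 - (2)*R1:  [   0   12  -14    3 ]
R3 <- R3 - (2/3)*R1:  [    0     1  -1/3     4 ]
R4 <- R4 - (1/3)*R1:  [    0     5  -8/3     3 ]
R3 <- R3 - (1/12)*R2:  [    0     0   5/6  15/4 ]
R4 <- R4 - (5/12)*R2:  [    0     0  19/6   7/4 ]
R4 <- R4 - (19/5)*R3:  [     0      0      0  -25/2 ]
Multipliers (in order of application): m_{21} = 2, m_{31} = 2/3, m_{41} = 1/3, m_{32} = 1/12, m_{42} = 5/12, m_{43} = 19/5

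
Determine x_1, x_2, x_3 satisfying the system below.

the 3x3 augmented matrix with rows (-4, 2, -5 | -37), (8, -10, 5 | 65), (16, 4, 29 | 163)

Forward elimination on [A|b]:
R2 <- R2 - (-2)*R1:  [  0  -6  -5  -9 ]
R3 <- R3 - (-4)*R1:  [  0  12   9  15 ]
R3 <- R3 - (-2)*R2:  [  0   0  -1  -3 ]
Row echelon form:
[ -4   2  -5  |  -37 ]
[  0  -6  -5  |   -9 ]
[  0   0  -1  |   -3 ]
Back-substitution:
x_3 = (-3) / -1 = 3
x_2 = (-9 - (-5)*(3)) / -6 = -1
x_1 = (-37 - (2)*(-1) - (-5)*(3)) / -4 = 5

(5, -1, 3)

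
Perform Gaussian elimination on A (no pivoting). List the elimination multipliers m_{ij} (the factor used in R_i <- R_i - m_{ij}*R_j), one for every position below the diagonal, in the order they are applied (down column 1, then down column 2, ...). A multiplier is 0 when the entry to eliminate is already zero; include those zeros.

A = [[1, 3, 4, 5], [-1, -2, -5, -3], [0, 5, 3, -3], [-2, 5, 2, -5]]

Forward elimination:
R2 <- R2 - (-1)*R1:  [  0   1  -1   2 ]
R3: entry in column 1 is already 0 -> m_{31} = 0 (no row operation needed)
R4 <- R4 - (-2)*R1:  [  0  11  10   5 ]
R3 <- R3 - (5)*R2:  [   0    0    8  -13 ]
R4 <- R4 - (11)*R2:  [   0    0   21  -17 ]
R4 <- R4 - (21/8)*R3:  [     0      0      0  137/8 ]
Multipliers (in order of application): m_{21} = -1, m_{31} = 0, m_{41} = -2, m_{32} = 5, m_{42} = 11, m_{43} = 21/8

multipliers: -1, 0, -2, 5, 11, 21/8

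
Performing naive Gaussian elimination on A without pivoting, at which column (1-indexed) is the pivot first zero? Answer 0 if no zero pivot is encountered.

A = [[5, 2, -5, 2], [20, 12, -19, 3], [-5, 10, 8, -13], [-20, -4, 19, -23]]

first zero-pivot column = 3

Naive forward elimination:
R2 <- R2 - (4)*R1:  [  0   4   1  -5 ]
R3 <- R3 - (-1)*R1:  [   0   12    3  -11 ]
R4 <- R4 - (-4)*R1:  [   0    4   -1  -15 ]
R3 <- R3 - (3)*R2:  [ 0  0  0  4 ]
R4 <- R4 - (1)*R2:  [   0    0   -2  -10 ]
Matrix at this point:
[ 5  2  -5    2 ]
[ 0  4   1   -5 ]
[ 0  0   0    4 ]
[ 0  0  -2  -10 ]
Pivot entry (3,3) is zero but row 4 has -2 in column 3 -> naive elimination stops; a row interchange (e.g. R3 <-> R4) would be required here.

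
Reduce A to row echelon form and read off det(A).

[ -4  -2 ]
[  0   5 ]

Forward elimination:
Upper-triangular form:
[ -4  -2 ]
[  0   5 ]
det(A) = (-1)^0 * (-4) * (5) = -20  (0 row swaps -> sign +1)

det(A) = -20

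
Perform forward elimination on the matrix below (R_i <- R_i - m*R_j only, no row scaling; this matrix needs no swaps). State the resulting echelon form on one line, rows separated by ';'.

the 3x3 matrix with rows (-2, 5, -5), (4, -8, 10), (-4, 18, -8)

REF = [-2 5 -5; 0 2 0; 0 0 2]

Forward elimination:
R2 <- R2 - (-2)*R1:  [ 0  2  0 ]
R3 <- R3 - (2)*R1:  [ 0  8  2 ]
R3 <- R3 - (4)*R2:  [ 0  0  2 ]
Row echelon form:
[ -2  5  -5 ]
[  0  2   0 ]
[  0  0   2 ]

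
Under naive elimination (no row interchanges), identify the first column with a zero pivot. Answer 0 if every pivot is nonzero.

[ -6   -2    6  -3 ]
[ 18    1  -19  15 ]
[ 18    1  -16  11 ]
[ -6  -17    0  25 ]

first zero-pivot column = 0

Naive forward elimination:
R2 <- R2 - (-3)*R1:  [  0  -5  -1   6 ]
R3 <- R3 - (-3)*R1:  [  0  -5   2   2 ]
R4 <- R4 - (1)*R1:  [   0  -15   -6   28 ]
R3 <- R3 - (1)*R2:  [  0   0   3  -4 ]
R4 <- R4 - (3)*R2:  [  0   0  -3  10 ]
R4 <- R4 - (-1)*R3:  [ 0  0  0  6 ]
All pivots nonzero; naive elimination completes without hitting a zero pivot.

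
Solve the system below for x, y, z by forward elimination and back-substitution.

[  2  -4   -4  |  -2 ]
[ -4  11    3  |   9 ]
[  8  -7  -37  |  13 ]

Forward elimination on [A|b]:
R2 <- R2 - (-2)*R1:  [  0   3  -5   5 ]
R3 <- R3 - (4)*R1:  [   0    9  -21   21 ]
R3 <- R3 - (3)*R2:  [  0   0  -6   6 ]
Row echelon form:
[ 2  -4  -4  |  -2 ]
[ 0   3  -5  |   5 ]
[ 0   0  -6  |   6 ]
Back-substitution:
z = (6) / -6 = -1
y = (5 - (-5)*(-1)) / 3 = 0
x = (-2 - (-4)*(0) - (-4)*(-1)) / 2 = -3

(-3, 0, -1)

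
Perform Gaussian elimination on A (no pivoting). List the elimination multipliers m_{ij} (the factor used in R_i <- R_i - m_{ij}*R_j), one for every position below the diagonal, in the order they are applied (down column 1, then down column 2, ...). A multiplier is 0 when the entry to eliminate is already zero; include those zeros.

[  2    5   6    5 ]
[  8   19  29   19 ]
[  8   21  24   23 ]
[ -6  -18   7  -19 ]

Forward elimination:
R2 <- R2 - (4)*R1:  [  0  -1   5  -1 ]
R3 <- R3 - (4)*R1:  [ 0  1  0  3 ]
R4 <- R4 - (-3)*R1:  [  0  -3  25  -4 ]
R3 <- R3 - (-1)*R2:  [ 0  0  5  2 ]
R4 <- R4 - (3)*R2:  [  0   0  10  -1 ]
R4 <- R4 - (2)*R3:  [  0   0   0  -5 ]
Multipliers (in order of application): m_{21} = 4, m_{31} = 4, m_{41} = -3, m_{32} = -1, m_{42} = 3, m_{43} = 2

multipliers: 4, 4, -3, -1, 3, 2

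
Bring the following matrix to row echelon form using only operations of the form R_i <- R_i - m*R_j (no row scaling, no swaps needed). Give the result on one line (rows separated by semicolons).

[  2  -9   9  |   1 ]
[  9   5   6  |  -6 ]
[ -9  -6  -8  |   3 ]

Forward elimination:
R2 <- R2 - (9/2)*R1:  [     0   91/2  -69/2  -21/2 ]
R3 <- R3 - (-9/2)*R1:  [     0  -93/2   65/2   15/2 ]
R3 <- R3 - (-93/91)*R2:  [       0        0  -251/91   -42/13 ]
Row echelon form:
[ 2    -9        9  |       1 ]
[ 0  91/2    -69/2  |   -21/2 ]
[ 0     0  -251/91  |  -42/13 ]

REF = [2 -9 9 1; 0 91/2 -69/2 -21/2; 0 0 -251/91 -42/13]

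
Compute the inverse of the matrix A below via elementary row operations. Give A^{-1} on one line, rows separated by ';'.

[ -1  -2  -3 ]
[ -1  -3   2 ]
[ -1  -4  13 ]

Gauss-Jordan on [A | I]:
R1 <- (1/-1)*R1:  [  1   2   3  |  -1   0   0 ]
R2 <- R2 - (-1)*R1:  [  0  -1   5  |  -1   1   0 ]
R3 <- R3 - (-1)*R1:  [  0  -2  16  |  -1   0   1 ]
R2 <- (1/-1)*R2:  [  0   1  -5  |   1  -1   0 ]
R1 <- R1 - (2)*R2:  [  1   0  13  |  -3   2   0 ]
R3 <- R3 - (-2)*R2:  [  0   0   6  |   1  -2   1 ]
R3 <- (1/6)*R3:  [    0     0     1  |   1/6  -1/3   1/6 ]
R1 <- R1 - (13)*R3:  [     1      0      0  |  -31/6   19/3  -13/6 ]
R2 <- R2 - (-5)*R3:  [    0     1     0  |  11/6  -8/3   5/6 ]
Right block of [I | A^{-1}] is the inverse:
[ -31/6  19/3  -13/6 ]
[  11/6  -8/3    5/6 ]
[   1/6  -1/3    1/6 ]

inverse = [-31/6 19/3 -13/6; 11/6 -8/3 5/6; 1/6 -1/3 1/6]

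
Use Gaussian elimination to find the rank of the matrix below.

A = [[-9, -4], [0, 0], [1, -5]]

Row reduction:
R3 <- R3 - (-1/9)*R1:  [     0  -49/9 ]
R2 <-> R3   (pivot in column 2 was zero)
[ -9     -4 ]
[  0  -49/9 ]
[  0      0 ]
Row echelon form:
[ -9     -4 ]
[  0  -49/9 ]
[  0      0 ]
Nonzero rows / pivot columns: 2

rank(A) = 2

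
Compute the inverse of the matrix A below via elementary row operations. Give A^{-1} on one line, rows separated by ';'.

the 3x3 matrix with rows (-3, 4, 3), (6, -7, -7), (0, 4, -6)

Gauss-Jordan on [A | I]:
R1 <- (1/-3)*R1:  [    1  -4/3    -1  |  -1/3     0     0 ]
R2 <- R2 - (6)*R1:  [  0   1  -1  |   2   1   0 ]
R1 <- R1 - (-4/3)*R2:  [    1     0  -7/3  |   7/3   4/3     0 ]
R3 <- R3 - (4)*R2:  [  0   0  -2  |  -8  -4   1 ]
R3 <- (1/-2)*R3:  [    0     0     1  |     4     2  -1/2 ]
R1 <- R1 - (-7/3)*R3:  [    1     0     0  |  35/3     6  -7/6 ]
R2 <- R2 - (-1)*R3:  [    0     1     0  |     6     3  -1/2 ]
Right block of [I | A^{-1}] is the inverse:
[ 35/3  6  -7/6 ]
[    6  3  -1/2 ]
[    4  2  -1/2 ]

inverse = [35/3 6 -7/6; 6 3 -1/2; 4 2 -1/2]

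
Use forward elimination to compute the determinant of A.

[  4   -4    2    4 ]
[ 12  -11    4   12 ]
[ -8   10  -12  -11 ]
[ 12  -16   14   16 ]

det(A) = -64

Forward elimination:
R2 <- R2 - (3)*R1:  [  0   1  -2   0 ]
R3 <- R3 - (-2)*R1:  [  0   2  -8  -3 ]
R4 <- R4 - (3)*R1:  [  0  -4   8   4 ]
R3 <- R3 - (2)*R2:  [  0   0  -4  -3 ]
R4 <- R4 - (-4)*R2:  [ 0  0  0  4 ]
Upper-triangular form:
[ 4  -4   2   4 ]
[ 0   1  -2   0 ]
[ 0   0  -4  -3 ]
[ 0   0   0   4 ]
det(A) = (-1)^0 * (4) * (1) * (-4) * (4) = -64  (0 row swaps -> sign +1)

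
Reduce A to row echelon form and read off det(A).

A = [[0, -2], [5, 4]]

det(A) = 10

Forward elimination:
R1 <-> R2   (pivot in column 1 was zero)
[ 5   4 ]
[ 0  -2 ]
Upper-triangular form:
[ 5   4 ]
[ 0  -2 ]
det(A) = (-1)^1 * (5) * (-2) = 10  (1 row swap -> sign -1)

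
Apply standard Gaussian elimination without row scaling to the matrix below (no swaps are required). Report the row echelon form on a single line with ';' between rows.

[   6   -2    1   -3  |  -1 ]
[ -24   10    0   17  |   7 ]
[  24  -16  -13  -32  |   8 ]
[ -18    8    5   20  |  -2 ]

REF = [6 -2 1 -3 -1; 0 2 4 5 3; 0 0 -1 0 24; 0 0 0 6 88]

Forward elimination:
R2 <- R2 - (-4)*R1:  [ 0  2  4  5  3 ]
R3 <- R3 - (4)*R1:  [   0   -8  -17  -20   12 ]
R4 <- R4 - (-3)*R1:  [  0   2   8  11  -5 ]
R3 <- R3 - (-4)*R2:  [  0   0  -1   0  24 ]
R4 <- R4 - (1)*R2:  [  0   0   4   6  -8 ]
R4 <- R4 - (-4)*R3:  [  0   0   0   6  88 ]
Row echelon form:
[ 6  -2   1  -3  |  -1 ]
[ 0   2   4   5  |   3 ]
[ 0   0  -1   0  |  24 ]
[ 0   0   0   6  |  88 ]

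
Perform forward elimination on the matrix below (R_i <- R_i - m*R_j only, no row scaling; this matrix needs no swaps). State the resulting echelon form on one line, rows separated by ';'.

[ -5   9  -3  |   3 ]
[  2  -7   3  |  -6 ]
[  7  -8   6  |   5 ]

Forward elimination:
R2 <- R2 - (-2/5)*R1:  [     0  -17/5    9/5  -24/5 ]
R3 <- R3 - (-7/5)*R1:  [    0  23/5   9/5  46/5 ]
R3 <- R3 - (-23/17)*R2:  [     0      0  72/17  46/17 ]
Row echelon form:
[ -5      9     -3  |      3 ]
[  0  -17/5    9/5  |  -24/5 ]
[  0      0  72/17  |  46/17 ]

REF = [-5 9 -3 3; 0 -17/5 9/5 -24/5; 0 0 72/17 46/17]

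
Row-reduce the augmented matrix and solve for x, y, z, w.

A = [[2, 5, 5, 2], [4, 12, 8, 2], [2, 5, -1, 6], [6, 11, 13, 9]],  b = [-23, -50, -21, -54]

(2, -4, -1, -1)

Forward elimination on [A|b]:
R2 <- R2 - (2)*R1:  [  0   2  -2  -2  -4 ]
R3 <- R3 - (1)*R1:  [  0   0  -6   4   2 ]
R4 <- R4 - (3)*R1:  [  0  -4  -2   3  15 ]
R4 <- R4 - (-2)*R2:  [  0   0  -6  -1   7 ]
R4 <- R4 - (1)*R3:  [  0   0   0  -5   5 ]
Row echelon form:
[ 2  5   5   2  |  -23 ]
[ 0  2  -2  -2  |   -4 ]
[ 0  0  -6   4  |    2 ]
[ 0  0   0  -5  |    5 ]
Back-substitution:
w = (5) / -5 = -1
z = (2 - (4)*(-1)) / -6 = -1
y = (-4 - (-2)*(-1) - (-2)*(-1)) / 2 = -4
x = (-23 - (5)*(-4) - (5)*(-1) - (2)*(-1)) / 2 = 2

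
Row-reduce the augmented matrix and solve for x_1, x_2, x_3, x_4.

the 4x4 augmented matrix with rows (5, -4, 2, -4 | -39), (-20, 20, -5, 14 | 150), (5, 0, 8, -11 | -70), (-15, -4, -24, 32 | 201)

(-3, 1, 0, 5)

Forward elimination on [A|b]:
R2 <- R2 - (-4)*R1:  [  0   4   3  -2  -6 ]
R3 <- R3 - (1)*R1:  [   0    4    6   -7  -31 ]
R4 <- R4 - (-3)*R1:  [   0  -16  -18   20   84 ]
R3 <- R3 - (1)*R2:  [   0    0    3   -5  -25 ]
R4 <- R4 - (-4)*R2:  [  0   0  -6  12  60 ]
R4 <- R4 - (-2)*R3:  [  0   0   0   2  10 ]
Row echelon form:
[ 5  -4  2  -4  |  -39 ]
[ 0   4  3  -2  |   -6 ]
[ 0   0  3  -5  |  -25 ]
[ 0   0  0   2  |   10 ]
Back-substitution:
x_4 = (10) / 2 = 5
x_3 = (-25 - (-5)*(5)) / 3 = 0
x_2 = (-6 - (3)*(0) - (-2)*(5)) / 4 = 1
x_1 = (-39 - (-4)*(1) - (2)*(0) - (-4)*(5)) / 5 = -3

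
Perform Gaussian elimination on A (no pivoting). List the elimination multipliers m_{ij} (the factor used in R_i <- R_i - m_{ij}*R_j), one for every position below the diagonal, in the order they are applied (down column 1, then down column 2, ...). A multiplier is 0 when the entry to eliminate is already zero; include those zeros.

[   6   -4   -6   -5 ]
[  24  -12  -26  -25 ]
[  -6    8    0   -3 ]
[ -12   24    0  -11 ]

Forward elimination:
R2 <- R2 - (4)*R1:  [  0   4  -2  -5 ]
R3 <- R3 - (-1)*R1:  [  0   4  -6  -8 ]
R4 <- R4 - (-2)*R1:  [   0   16  -12  -21 ]
R3 <- R3 - (1)*R2:  [  0   0  -4  -3 ]
R4 <- R4 - (4)*R2:  [  0   0  -4  -1 ]
R4 <- R4 - (1)*R3:  [ 0  0  0  2 ]
Multipliers (in order of application): m_{21} = 4, m_{31} = -1, m_{41} = -2, m_{32} = 1, m_{42} = 4, m_{43} = 1

multipliers: 4, -1, -2, 1, 4, 1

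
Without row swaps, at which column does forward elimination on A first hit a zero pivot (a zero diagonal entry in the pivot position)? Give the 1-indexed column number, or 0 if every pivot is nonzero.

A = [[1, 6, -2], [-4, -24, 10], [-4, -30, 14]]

Naive forward elimination:
R2 <- R2 - (-4)*R1:  [ 0  0  2 ]
R3 <- R3 - (-4)*R1:  [  0  -6   6 ]
Matrix at this point:
[ 1   6  -2 ]
[ 0   0   2 ]
[ 0  -6   6 ]
Pivot entry (2,2) is zero but row 3 has -6 in column 2 -> naive elimination stops; a row interchange (e.g. R2 <-> R3) would be required here.

first zero-pivot column = 2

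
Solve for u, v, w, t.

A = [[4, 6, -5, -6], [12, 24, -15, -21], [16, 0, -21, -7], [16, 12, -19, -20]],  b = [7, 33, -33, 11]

(1, 1, 3, -2)

Forward elimination on [A|b]:
R2 <- R2 - (3)*R1:  [  0   6   0  -3  12 ]
R3 <- R3 - (4)*R1:  [   0  -24   -1   17  -61 ]
R4 <- R4 - (4)*R1:  [   0  -12    1    4  -17 ]
R3 <- R3 - (-4)*R2:  [   0    0   -1    5  -13 ]
R4 <- R4 - (-2)*R2:  [  0   0   1  -2   7 ]
R4 <- R4 - (-1)*R3:  [  0   0   0   3  -6 ]
Row echelon form:
[ 4  6  -5  -6  |    7 ]
[ 0  6   0  -3  |   12 ]
[ 0  0  -1   5  |  -13 ]
[ 0  0   0   3  |   -6 ]
Back-substitution:
t = (-6) / 3 = -2
w = (-13 - (5)*(-2)) / -1 = 3
v = (12 - (-3)*(-2)) / 6 = 1
u = (7 - (6)*(1) - (-5)*(3) - (-6)*(-2)) / 4 = 1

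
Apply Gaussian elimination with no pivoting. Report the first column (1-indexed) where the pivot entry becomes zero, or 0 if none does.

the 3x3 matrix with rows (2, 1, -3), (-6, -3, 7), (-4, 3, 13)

Naive forward elimination:
R2 <- R2 - (-3)*R1:  [  0   0  -2 ]
R3 <- R3 - (-2)*R1:  [ 0  5  7 ]
Matrix at this point:
[ 2  1  -3 ]
[ 0  0  -2 ]
[ 0  5   7 ]
Pivot entry (2,2) is zero but row 3 has 5 in column 2 -> naive elimination stops; a row interchange (e.g. R2 <-> R3) would be required here.

first zero-pivot column = 2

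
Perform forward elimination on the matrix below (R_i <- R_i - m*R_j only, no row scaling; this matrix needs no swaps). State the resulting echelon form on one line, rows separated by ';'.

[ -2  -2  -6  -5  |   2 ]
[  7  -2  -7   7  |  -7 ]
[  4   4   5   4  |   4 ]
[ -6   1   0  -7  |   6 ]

REF = [-2 -2 -6 -5 2; 0 -9 -28 -21/2 0; 0 0 -7 -6 8; 0 0 0 43/14 -272/63]

Forward elimination:
R2 <- R2 - (-7/2)*R1:  [     0     -9    -28  -21/2      0 ]
R3 <- R3 - (-2)*R1:  [  0   0  -7  -6   8 ]
R4 <- R4 - (3)*R1:  [  0   7  18   8   0 ]
R4 <- R4 - (-7/9)*R2:  [     0      0  -34/9   -1/6      0 ]
R4 <- R4 - (34/63)*R3:  [       0        0        0    43/14  -272/63 ]
Row echelon form:
[ -2  -2   -6     -5  |        2 ]
[  0  -9  -28  -21/2  |        0 ]
[  0   0   -7     -6  |        8 ]
[  0   0    0  43/14  |  -272/63 ]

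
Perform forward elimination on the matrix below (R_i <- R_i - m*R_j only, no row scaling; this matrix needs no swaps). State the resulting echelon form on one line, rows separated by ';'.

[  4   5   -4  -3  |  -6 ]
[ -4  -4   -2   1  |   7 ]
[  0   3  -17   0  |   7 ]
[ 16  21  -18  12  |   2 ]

Forward elimination:
R2 <- R2 - (-1)*R1:  [  0   1  -6  -2   1 ]
R4 <- R4 - (4)*R1:  [  0   1  -2  24  26 ]
R3 <- R3 - (3)*R2:  [ 0  0  1  6  4 ]
R4 <- R4 - (1)*R2:  [  0   0   4  26  25 ]
R4 <- R4 - (4)*R3:  [ 0  0  0  2  9 ]
Row echelon form:
[ 4  5  -4  -3  |  -6 ]
[ 0  1  -6  -2  |   1 ]
[ 0  0   1   6  |   4 ]
[ 0  0   0   2  |   9 ]

REF = [4 5 -4 -3 -6; 0 1 -6 -2 1; 0 0 1 6 4; 0 0 0 2 9]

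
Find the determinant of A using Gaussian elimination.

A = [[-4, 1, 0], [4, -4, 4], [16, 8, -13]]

det(A) = 36

Forward elimination:
R2 <- R2 - (-1)*R1:  [  0  -3   4 ]
R3 <- R3 - (-4)*R1:  [   0   12  -13 ]
R3 <- R3 - (-4)*R2:  [ 0  0  3 ]
Upper-triangular form:
[ -4   1  0 ]
[  0  -3  4 ]
[  0   0  3 ]
det(A) = (-1)^0 * (-4) * (-3) * (3) = 36  (0 row swaps -> sign +1)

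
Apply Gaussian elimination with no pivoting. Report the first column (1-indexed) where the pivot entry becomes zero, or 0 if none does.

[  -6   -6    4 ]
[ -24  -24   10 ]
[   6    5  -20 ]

Naive forward elimination:
R2 <- R2 - (4)*R1:  [  0   0  -6 ]
R3 <- R3 - (-1)*R1:  [   0   -1  -16 ]
Matrix at this point:
[ -6  -6    4 ]
[  0   0   -6 ]
[  0  -1  -16 ]
Pivot entry (2,2) is zero but row 3 has -1 in column 2 -> naive elimination stops; a row interchange (e.g. R2 <-> R3) would be required here.

first zero-pivot column = 2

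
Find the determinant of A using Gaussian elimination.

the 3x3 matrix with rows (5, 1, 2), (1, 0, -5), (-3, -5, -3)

det(A) = -117

Forward elimination:
R2 <- R2 - (1/5)*R1:  [     0   -1/5  -27/5 ]
R3 <- R3 - (-3/5)*R1:  [     0  -22/5   -9/5 ]
R3 <- R3 - (22)*R2:  [   0    0  117 ]
Upper-triangular form:
[ 5     1      2 ]
[ 0  -1/5  -27/5 ]
[ 0     0    117 ]
det(A) = (-1)^0 * (5) * (-1/5) * (117) = -117  (0 row swaps -> sign +1)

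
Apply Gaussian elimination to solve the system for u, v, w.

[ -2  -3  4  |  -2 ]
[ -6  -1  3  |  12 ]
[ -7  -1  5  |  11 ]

Forward elimination on [A|b]:
R2 <- R2 - (3)*R1:  [  0   8  -9  18 ]
R3 <- R3 - (7/2)*R1:  [    0  19/2    -9    18 ]
R3 <- R3 - (19/16)*R2:  [     0      0  27/16  -27/8 ]
Row echelon form:
[ -2  -3      4  |     -2 ]
[  0   8     -9  |     18 ]
[  0   0  27/16  |  -27/8 ]
Back-substitution:
w = (-27/8) / (27/16) = -2
v = (18 - (-9)*(-2)) / 8 = 0
u = (-2 - (-3)*(0) - (4)*(-2)) / -2 = -3

(-3, 0, -2)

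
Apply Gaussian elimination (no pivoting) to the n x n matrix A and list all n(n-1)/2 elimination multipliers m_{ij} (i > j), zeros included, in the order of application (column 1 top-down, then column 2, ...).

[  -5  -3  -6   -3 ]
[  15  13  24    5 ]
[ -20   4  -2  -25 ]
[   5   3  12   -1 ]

multipliers: -3, 4, -1, 4, 0, -3

Forward elimination:
R2 <- R2 - (-3)*R1:  [  0   4   6  -4 ]
R3 <- R3 - (4)*R1:  [   0   16   22  -13 ]
R4 <- R4 - (-1)*R1:  [  0   0   6  -4 ]
R3 <- R3 - (4)*R2:  [  0   0  -2   3 ]
R4: entry in column 2 is already 0 -> m_{42} = 0 (no row operation needed)
R4 <- R4 - (-3)*R3:  [ 0  0  0  5 ]
Multipliers (in order of application): m_{21} = -3, m_{31} = 4, m_{41} = -1, m_{32} = 4, m_{42} = 0, m_{43} = -3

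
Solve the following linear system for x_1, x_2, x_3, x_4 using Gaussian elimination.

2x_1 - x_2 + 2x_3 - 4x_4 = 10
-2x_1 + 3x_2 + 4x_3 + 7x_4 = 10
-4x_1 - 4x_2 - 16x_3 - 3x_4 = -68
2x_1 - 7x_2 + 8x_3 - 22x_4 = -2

Forward elimination on [A|b]:
R2 <- R2 - (-1)*R1:  [  0   2   6   3  20 ]
R3 <- R3 - (-2)*R1:  [   0   -6  -12  -11  -48 ]
R4 <- R4 - (1)*R1:  [   0   -6    6  -18  -12 ]
R3 <- R3 - (-3)*R2:  [  0   0   6  -2  12 ]
R4 <- R4 - (-3)*R2:  [  0   0  24  -9  48 ]
R4 <- R4 - (4)*R3:  [  0   0   0  -1   0 ]
Row echelon form:
[ 2  -1  2  -4  |  10 ]
[ 0   2  6   3  |  20 ]
[ 0   0  6  -2  |  12 ]
[ 0   0  0  -1  |   0 ]
Back-substitution:
x_4 = (0) / -1 = 0
x_3 = (12 - (-2)*(0)) / 6 = 2
x_2 = (20 - (6)*(2) - (3)*(0)) / 2 = 4
x_1 = (10 - (-1)*(4) - (2)*(2) - (-4)*(0)) / 2 = 5

(5, 4, 2, 0)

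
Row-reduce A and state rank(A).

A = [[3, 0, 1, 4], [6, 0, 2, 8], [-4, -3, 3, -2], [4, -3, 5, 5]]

Row reduction:
R2 <- R2 - (2)*R1:  [ 0  0  0  0 ]
R3 <- R3 - (-4/3)*R1:  [    0    -3  13/3  10/3 ]
R4 <- R4 - (4/3)*R1:  [    0    -3  11/3  -1/3 ]
R2 <-> R3   (pivot in column 2 was zero)
[ 3   0     1     4 ]
[ 0  -3  13/3  10/3 ]
[ 0   0     0     0 ]
[ 0  -3  11/3  -1/3 ]
R4 <- R4 - (1)*R2:  [     0      0   -2/3  -11/3 ]
R3 <-> R4   (pivot in column 3 was zero)
[ 3   0     1      4 ]
[ 0  -3  13/3   10/3 ]
[ 0   0  -2/3  -11/3 ]
[ 0   0     0      0 ]
Row echelon form:
[ 3   0     1      4 ]
[ 0  -3  13/3   10/3 ]
[ 0   0  -2/3  -11/3 ]
[ 0   0     0      0 ]
Nonzero rows / pivot columns: 3

rank(A) = 3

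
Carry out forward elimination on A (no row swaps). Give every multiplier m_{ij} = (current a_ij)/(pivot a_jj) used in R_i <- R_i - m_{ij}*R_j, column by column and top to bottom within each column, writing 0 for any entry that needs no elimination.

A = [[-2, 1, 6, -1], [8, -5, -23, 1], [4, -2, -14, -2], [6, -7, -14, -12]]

Forward elimination:
R2 <- R2 - (-4)*R1:  [  0  -1   1  -3 ]
R3 <- R3 - (-2)*R1:  [  0   0  -2  -4 ]
R4 <- R4 - (-3)*R1:  [   0   -4    4  -15 ]
R3: entry in column 2 is already 0 -> m_{32} = 0 (no row operation needed)
R4 <- R4 - (4)*R2:  [  0   0   0  -3 ]
R4: entry in column 3 is already 0 -> m_{43} = 0 (no row operation needed)
Multipliers (in order of application): m_{21} = -4, m_{31} = -2, m_{41} = -3, m_{32} = 0, m_{42} = 4, m_{43} = 0

multipliers: -4, -2, -3, 0, 4, 0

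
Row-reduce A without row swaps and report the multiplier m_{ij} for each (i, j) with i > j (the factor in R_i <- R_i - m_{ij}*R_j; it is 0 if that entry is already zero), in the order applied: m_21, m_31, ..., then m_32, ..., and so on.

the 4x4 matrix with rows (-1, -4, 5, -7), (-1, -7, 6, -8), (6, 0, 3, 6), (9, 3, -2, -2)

Forward elimination:
R2 <- R2 - (1)*R1:  [  0  -3   1  -1 ]
R3 <- R3 - (-6)*R1:  [   0  -24   33  -36 ]
R4 <- R4 - (-9)*R1:  [   0  -33   43  -65 ]
R3 <- R3 - (8)*R2:  [   0    0   25  -28 ]
R4 <- R4 - (11)*R2:  [   0    0   32  -54 ]
R4 <- R4 - (32/25)*R3:  [       0        0        0  -454/25 ]
Multipliers (in order of application): m_{21} = 1, m_{31} = -6, m_{41} = -9, m_{32} = 8, m_{42} = 11, m_{43} = 32/25

multipliers: 1, -6, -9, 8, 11, 32/25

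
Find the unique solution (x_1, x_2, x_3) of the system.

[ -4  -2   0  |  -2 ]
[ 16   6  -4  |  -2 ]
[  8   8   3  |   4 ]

(2, -3, 4)

Forward elimination on [A|b]:
R2 <- R2 - (-4)*R1:  [   0   -2   -4  -10 ]
R3 <- R3 - (-2)*R1:  [ 0  4  3  0 ]
R3 <- R3 - (-2)*R2:  [   0    0   -5  -20 ]
Row echelon form:
[ -4  -2   0  |   -2 ]
[  0  -2  -4  |  -10 ]
[  0   0  -5  |  -20 ]
Back-substitution:
x_3 = (-20) / -5 = 4
x_2 = (-10 - (-4)*(4)) / -2 = -3
x_1 = (-2 - (-2)*(-3)) / -4 = 2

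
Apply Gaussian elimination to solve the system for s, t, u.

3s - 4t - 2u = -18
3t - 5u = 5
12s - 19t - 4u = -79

(2, 5, 2)

Forward elimination on [A|b]:
R3 <- R3 - (4)*R1:  [  0  -3   4  -7 ]
R3 <- R3 - (-1)*R2:  [  0   0  -1  -2 ]
Row echelon form:
[ 3  -4  -2  |  -18 ]
[ 0   3  -5  |    5 ]
[ 0   0  -1  |   -2 ]
Back-substitution:
u = (-2) / -1 = 2
t = (5 - (-5)*(2)) / 3 = 5
s = (-18 - (-4)*(5) - (-2)*(2)) / 3 = 2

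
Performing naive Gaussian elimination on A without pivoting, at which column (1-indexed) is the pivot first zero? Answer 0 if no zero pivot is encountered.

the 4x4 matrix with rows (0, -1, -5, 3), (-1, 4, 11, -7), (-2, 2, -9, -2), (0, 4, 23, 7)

first zero-pivot column = 1

Naive forward elimination:
Pivot entry (1,1) is zero but row 2 has -1 in column 1 -> naive elimination stops; a row interchange (e.g. R1 <-> R2) would be required here.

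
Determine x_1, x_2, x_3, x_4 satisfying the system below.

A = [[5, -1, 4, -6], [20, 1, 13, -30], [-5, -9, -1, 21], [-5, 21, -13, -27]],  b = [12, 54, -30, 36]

(-1, -3, -1, -3)

Forward elimination on [A|b]:
R2 <- R2 - (4)*R1:  [  0   5  -3  -6   6 ]
R3 <- R3 - (-1)*R1:  [   0  -10    3   15  -18 ]
R4 <- R4 - (-1)*R1:  [   0   20   -9  -33   48 ]
R3 <- R3 - (-2)*R2:  [  0   0  -3   3  -6 ]
R4 <- R4 - (4)*R2:  [  0   0   3  -9  24 ]
R4 <- R4 - (-1)*R3:  [  0   0   0  -6  18 ]
Row echelon form:
[ 5  -1   4  -6  |  12 ]
[ 0   5  -3  -6  |   6 ]
[ 0   0  -3   3  |  -6 ]
[ 0   0   0  -6  |  18 ]
Back-substitution:
x_4 = (18) / -6 = -3
x_3 = (-6 - (3)*(-3)) / -3 = -1
x_2 = (6 - (-3)*(-1) - (-6)*(-3)) / 5 = -3
x_1 = (12 - (-1)*(-3) - (4)*(-1) - (-6)*(-3)) / 5 = -1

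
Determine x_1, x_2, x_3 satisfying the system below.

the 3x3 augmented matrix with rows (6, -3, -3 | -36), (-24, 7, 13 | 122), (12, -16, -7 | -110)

Forward elimination on [A|b]:
R2 <- R2 - (-4)*R1:  [   0   -5    1  -22 ]
R3 <- R3 - (2)*R1:  [   0  -10   -1  -38 ]
R3 <- R3 - (2)*R2:  [  0   0  -3   6 ]
Row echelon form:
[ 6  -3  -3  |  -36 ]
[ 0  -5   1  |  -22 ]
[ 0   0  -3  |    6 ]
Back-substitution:
x_3 = (6) / -3 = -2
x_2 = (-22 - (1)*(-2)) / -5 = 4
x_1 = (-36 - (-3)*(4) - (-3)*(-2)) / 6 = -5

(-5, 4, -2)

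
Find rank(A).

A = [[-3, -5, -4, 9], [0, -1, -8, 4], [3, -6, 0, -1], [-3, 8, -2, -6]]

Row reduction:
R3 <- R3 - (-1)*R1:  [   0  -11   -4    8 ]
R4 <- R4 - (1)*R1:  [   0   13    2  -15 ]
R3 <- R3 - (11)*R2:  [   0    0   84  -36 ]
R4 <- R4 - (-13)*R2:  [    0     0  -102    37 ]
R4 <- R4 - (-17/14)*R3:  [     0      0      0  -47/7 ]
Row echelon form:
[ -3  -5  -4      9 ]
[  0  -1  -8      4 ]
[  0   0  84    -36 ]
[  0   0   0  -47/7 ]
Nonzero rows / pivot columns: 4

rank(A) = 4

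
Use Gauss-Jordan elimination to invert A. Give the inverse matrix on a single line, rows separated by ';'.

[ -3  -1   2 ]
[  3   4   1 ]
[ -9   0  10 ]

inverse = [-40/9 -10/9 1; 13/3 4/3 -1; -4 -1 1]

Gauss-Jordan on [A | I]:
R1 <- (1/-3)*R1:  [    1   1/3  -2/3  |  -1/3     0     0 ]
R2 <- R2 - (3)*R1:  [ 0  3  3  |  1  1  0 ]
R3 <- R3 - (-9)*R1:  [  0   3   4  |  -3   0   1 ]
R2 <- (1/3)*R2:  [   0    1    1  |  1/3  1/3    0 ]
R1 <- R1 - (1/3)*R2:  [    1     0    -1  |  -4/9  -1/9     0 ]
R3 <- R3 - (3)*R2:  [  0   0   1  |  -4  -1   1 ]
R1 <- R1 - (-1)*R3:  [     1      0      0  |  -40/9  -10/9      1 ]
R2 <- R2 - (1)*R3:  [    0     1     0  |  13/3   4/3    -1 ]
Right block of [I | A^{-1}] is the inverse:
[ -40/9  -10/9   1 ]
[  13/3    4/3  -1 ]
[    -4     -1   1 ]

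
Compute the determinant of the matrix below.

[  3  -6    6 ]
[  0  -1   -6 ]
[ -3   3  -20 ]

det(A) = -12

Forward elimination:
R3 <- R3 - (-1)*R1:  [   0   -3  -14 ]
R3 <- R3 - (3)*R2:  [ 0  0  4 ]
Upper-triangular form:
[ 3  -6   6 ]
[ 0  -1  -6 ]
[ 0   0   4 ]
det(A) = (-1)^0 * (3) * (-1) * (4) = -12  (0 row swaps -> sign +1)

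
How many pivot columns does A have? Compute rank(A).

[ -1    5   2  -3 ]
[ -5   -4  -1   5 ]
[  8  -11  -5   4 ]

rank(A) = 2

Row reduction:
R2 <- R2 - (5)*R1:  [   0  -29  -11   20 ]
R3 <- R3 - (-8)*R1:  [   0   29   11  -20 ]
R3 <- R3 - (-1)*R2:  [ 0  0  0  0 ]
Row echelon form:
[ -1    5    2  -3 ]
[  0  -29  -11  20 ]
[  0    0    0   0 ]
Nonzero rows / pivot columns: 2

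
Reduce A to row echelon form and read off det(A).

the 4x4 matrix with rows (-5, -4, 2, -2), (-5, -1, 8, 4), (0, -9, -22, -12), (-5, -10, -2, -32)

Forward elimination:
R2 <- R2 - (1)*R1:  [ 0  3  6  6 ]
R4 <- R4 - (1)*R1:  [   0   -6   -4  -30 ]
R3 <- R3 - (-3)*R2:  [  0   0  -4   6 ]
R4 <- R4 - (-2)*R2:  [   0    0    8  -18 ]
R4 <- R4 - (-2)*R3:  [  0   0   0  -6 ]
Upper-triangular form:
[ -5  -4   2  -2 ]
[  0   3   6   6 ]
[  0   0  -4   6 ]
[  0   0   0  -6 ]
det(A) = (-1)^0 * (-5) * (3) * (-4) * (-6) = -360  (0 row swaps -> sign +1)

det(A) = -360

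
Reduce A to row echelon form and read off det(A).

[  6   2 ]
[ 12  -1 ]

det(A) = -30

Forward elimination:
R2 <- R2 - (2)*R1:  [  0  -5 ]
Upper-triangular form:
[ 6   2 ]
[ 0  -5 ]
det(A) = (-1)^0 * (6) * (-5) = -30  (0 row swaps -> sign +1)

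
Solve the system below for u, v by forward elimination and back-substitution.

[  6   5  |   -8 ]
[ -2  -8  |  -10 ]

Forward elimination on [A|b]:
R2 <- R2 - (-1/3)*R1:  [     0  -19/3  -38/3 ]
Row echelon form:
[ 6      5  |     -8 ]
[ 0  -19/3  |  -38/3 ]
Back-substitution:
v = (-38/3) / (-19/3) = 2
u = (-8 - (5)*(2)) / 6 = -3

(-3, 2)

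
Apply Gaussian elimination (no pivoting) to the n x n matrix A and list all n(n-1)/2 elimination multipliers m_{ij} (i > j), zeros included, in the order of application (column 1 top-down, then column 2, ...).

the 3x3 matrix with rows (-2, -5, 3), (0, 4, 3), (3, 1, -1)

multipliers: 0, -3/2, -13/8

Forward elimination:
R2: entry in column 1 is already 0 -> m_{21} = 0 (no row operation needed)
R3 <- R3 - (-3/2)*R1:  [     0  -13/2    7/2 ]
R3 <- R3 - (-13/8)*R2:  [    0     0  67/8 ]
Multipliers (in order of application): m_{21} = 0, m_{31} = -3/2, m_{32} = -13/8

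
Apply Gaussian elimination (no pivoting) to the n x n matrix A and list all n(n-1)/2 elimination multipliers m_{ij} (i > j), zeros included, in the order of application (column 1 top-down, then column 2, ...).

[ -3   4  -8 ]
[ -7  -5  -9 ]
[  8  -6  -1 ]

multipliers: 7/3, -8/3, -14/43

Forward elimination:
R2 <- R2 - (7/3)*R1:  [     0  -43/3   29/3 ]
R3 <- R3 - (-8/3)*R1:  [     0   14/3  -67/3 ]
R3 <- R3 - (-14/43)*R2:  [       0        0  -825/43 ]
Multipliers (in order of application): m_{21} = 7/3, m_{31} = -8/3, m_{32} = -14/43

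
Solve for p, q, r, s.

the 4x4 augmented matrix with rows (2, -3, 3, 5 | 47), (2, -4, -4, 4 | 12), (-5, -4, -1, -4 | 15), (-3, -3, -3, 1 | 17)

(-4, -5, 5, 5)

Forward elimination on [A|b]:
R2 <- R2 - (1)*R1:  [   0   -1   -7   -1  -35 ]
R3 <- R3 - (-5/2)*R1:  [     0  -23/2   13/2   17/2  265/2 ]
R4 <- R4 - (-3/2)*R1:  [     0  -15/2    3/2   17/2  175/2 ]
R3 <- R3 - (23/2)*R2:  [   0    0   87   20  535 ]
R4 <- R4 - (15/2)*R2:  [   0    0   54   16  350 ]
R4 <- R4 - (18/29)*R3:  [      0       0       0  104/29  520/29 ]
Row echelon form:
[ 2  -3   3       5  |      47 ]
[ 0  -1  -7      -1  |     -35 ]
[ 0   0  87      20  |     535 ]
[ 0   0   0  104/29  |  520/29 ]
Back-substitution:
s = (520/29) / (104/29) = 5
r = (535 - (20)*(5)) / 87 = 5
q = (-35 - (-7)*(5) - (-1)*(5)) / -1 = -5
p = (47 - (-3)*(-5) - (3)*(5) - (5)*(5)) / 2 = -4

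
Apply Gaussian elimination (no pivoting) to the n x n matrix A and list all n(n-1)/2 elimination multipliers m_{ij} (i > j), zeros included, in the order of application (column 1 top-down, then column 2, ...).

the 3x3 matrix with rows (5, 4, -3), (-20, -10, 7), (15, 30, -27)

multipliers: -4, 3, 3

Forward elimination:
R2 <- R2 - (-4)*R1:  [  0   6  -5 ]
R3 <- R3 - (3)*R1:  [   0   18  -18 ]
R3 <- R3 - (3)*R2:  [  0   0  -3 ]
Multipliers (in order of application): m_{21} = -4, m_{31} = 3, m_{32} = 3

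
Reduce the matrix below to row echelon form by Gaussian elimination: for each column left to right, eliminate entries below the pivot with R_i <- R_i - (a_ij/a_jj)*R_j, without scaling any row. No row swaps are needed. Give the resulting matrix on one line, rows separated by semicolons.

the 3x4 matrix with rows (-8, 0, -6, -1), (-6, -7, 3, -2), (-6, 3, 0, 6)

Forward elimination:
R2 <- R2 - (3/4)*R1:  [    0    -7  15/2  -5/4 ]
R3 <- R3 - (3/4)*R1:  [    0     3   9/2  27/4 ]
R3 <- R3 - (-3/7)*R2:  [     0      0   54/7  87/14 ]
Row echelon form:
[ -8   0    -6     -1 ]
[  0  -7  15/2   -5/4 ]
[  0   0  54/7  87/14 ]

REF = [-8 0 -6 -1; 0 -7 15/2 -5/4; 0 0 54/7 87/14]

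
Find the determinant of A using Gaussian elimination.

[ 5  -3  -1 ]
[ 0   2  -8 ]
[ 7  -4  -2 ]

Forward elimination:
R3 <- R3 - (7/5)*R1:  [    0   1/5  -3/5 ]
R3 <- R3 - (1/10)*R2:  [   0    0  1/5 ]
Upper-triangular form:
[ 5  -3   -1 ]
[ 0   2   -8 ]
[ 0   0  1/5 ]
det(A) = (-1)^0 * (5) * (2) * (1/5) = 2  (0 row swaps -> sign +1)

det(A) = 2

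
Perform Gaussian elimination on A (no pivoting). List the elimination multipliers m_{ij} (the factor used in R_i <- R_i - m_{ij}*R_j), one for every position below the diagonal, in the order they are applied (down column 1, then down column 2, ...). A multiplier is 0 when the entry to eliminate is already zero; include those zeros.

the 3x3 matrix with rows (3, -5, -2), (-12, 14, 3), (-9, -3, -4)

Forward elimination:
R2 <- R2 - (-4)*R1:  [  0  -6  -5 ]
R3 <- R3 - (-3)*R1:  [   0  -18  -10 ]
R3 <- R3 - (3)*R2:  [ 0  0  5 ]
Multipliers (in order of application): m_{21} = -4, m_{31} = -3, m_{32} = 3

multipliers: -4, -3, 3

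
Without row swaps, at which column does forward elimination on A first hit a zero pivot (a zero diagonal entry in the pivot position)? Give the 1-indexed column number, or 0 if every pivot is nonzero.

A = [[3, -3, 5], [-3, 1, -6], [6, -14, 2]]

Naive forward elimination:
R2 <- R2 - (-1)*R1:  [  0  -2  -1 ]
R3 <- R3 - (2)*R1:  [  0  -8  -8 ]
R3 <- R3 - (4)*R2:  [  0   0  -4 ]
All pivots nonzero; naive elimination completes without hitting a zero pivot.

first zero-pivot column = 0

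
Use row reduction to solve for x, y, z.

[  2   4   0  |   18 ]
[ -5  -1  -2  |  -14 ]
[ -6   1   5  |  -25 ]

Forward elimination on [A|b]:
R2 <- R2 - (-5/2)*R1:  [  0   9  -2  31 ]
R3 <- R3 - (-3)*R1:  [  0  13   5  29 ]
R3 <- R3 - (13/9)*R2:  [      0       0    71/9  -142/9 ]
Row echelon form:
[ 2  4     0  |      18 ]
[ 0  9    -2  |      31 ]
[ 0  0  71/9  |  -142/9 ]
Back-substitution:
z = (-142/9) / (71/9) = -2
y = (31 - (-2)*(-2)) / 9 = 3
x = (18 - (4)*(3)) / 2 = 3

(3, 3, -2)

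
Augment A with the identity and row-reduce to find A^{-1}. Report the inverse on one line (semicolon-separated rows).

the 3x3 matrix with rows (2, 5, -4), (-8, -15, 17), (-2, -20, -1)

Gauss-Jordan on [A | I]:
R1 <- (1/2)*R1:  [   1  5/2   -2  |  1/2    0    0 ]
R2 <- R2 - (-8)*R1:  [ 0  5  1  |  4  1  0 ]
R3 <- R3 - (-2)*R1:  [   0  -15   -5  |    1    0    1 ]
R2 <- (1/5)*R2:  [   0    1  1/5  |  4/5  1/5    0 ]
R1 <- R1 - (5/2)*R2:  [    1     0  -5/2  |  -3/2  -1/2     0 ]
R3 <- R3 - (-15)*R2:  [  0   0  -2  |  13   3   1 ]
R3 <- (1/-2)*R3:  [     0      0      1  |  -13/2   -3/2   -1/2 ]
R1 <- R1 - (-5/2)*R3:  [     1      0      0  |  -71/4  -17/4   -5/4 ]
R2 <- R2 - (1/5)*R3:  [     0      1      0  |  21/10    1/2   1/10 ]
Right block of [I | A^{-1}] is the inverse:
[ -71/4  -17/4  -5/4 ]
[ 21/10    1/2  1/10 ]
[ -13/2   -3/2  -1/2 ]

inverse = [-71/4 -17/4 -5/4; 21/10 1/2 1/10; -13/2 -3/2 -1/2]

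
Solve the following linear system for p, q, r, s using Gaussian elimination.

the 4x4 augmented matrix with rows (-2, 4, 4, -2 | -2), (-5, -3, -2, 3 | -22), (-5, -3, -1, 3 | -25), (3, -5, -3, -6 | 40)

Forward elimination on [A|b]:
R2 <- R2 - (5/2)*R1:  [   0  -13  -12    8  -17 ]
R3 <- R3 - (5/2)*R1:  [   0  -13  -11    8  -20 ]
R4 <- R4 - (-3/2)*R1:  [  0   1   3  -9  37 ]
R3 <- R3 - (1)*R2:  [  0   0   1   0  -3 ]
R4 <- R4 - (-1/13)*R2:  [       0        0    27/13  -109/13   464/13 ]
R4 <- R4 - (27/13)*R3:  [       0        0        0  -109/13   545/13 ]
Row echelon form:
[ -2    4    4       -2  |      -2 ]
[  0  -13  -12        8  |     -17 ]
[  0    0    1        0  |      -3 ]
[  0    0    0  -109/13  |  545/13 ]
Back-substitution:
s = (545/13) / (-109/13) = -5
r = (-3) / 1 = -3
q = (-17 - (-12)*(-3) - (8)*(-5)) / -13 = 1
p = (-2 - (4)*(1) - (4)*(-3) - (-2)*(-5)) / -2 = 2

(2, 1, -3, -5)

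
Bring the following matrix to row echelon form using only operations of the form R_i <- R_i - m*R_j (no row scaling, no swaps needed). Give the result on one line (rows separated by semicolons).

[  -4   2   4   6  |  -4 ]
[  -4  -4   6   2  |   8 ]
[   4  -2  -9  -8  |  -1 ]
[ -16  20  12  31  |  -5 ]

Forward elimination:
R2 <- R2 - (1)*R1:  [  0  -6   2  -4  12 ]
R3 <- R3 - (-1)*R1:  [  0   0  -5  -2  -5 ]
R4 <- R4 - (4)*R1:  [  0  12  -4   7  11 ]
R4 <- R4 - (-2)*R2:  [  0   0   0  -1  35 ]
Row echelon form:
[ -4   2   4   6  |  -4 ]
[  0  -6   2  -4  |  12 ]
[  0   0  -5  -2  |  -5 ]
[  0   0   0  -1  |  35 ]

REF = [-4 2 4 6 -4; 0 -6 2 -4 12; 0 0 -5 -2 -5; 0 0 0 -1 35]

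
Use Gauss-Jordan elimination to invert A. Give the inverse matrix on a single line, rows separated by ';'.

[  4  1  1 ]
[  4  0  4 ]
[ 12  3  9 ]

Gauss-Jordan on [A | I]:
R1 <- (1/4)*R1:  [   1  1/4  1/4  |  1/4    0    0 ]
R2 <- R2 - (4)*R1:  [  0  -1   3  |  -1   1   0 ]
R3 <- R3 - (12)*R1:  [  0   0   6  |  -3   0   1 ]
R2 <- (1/-1)*R2:  [  0   1  -3  |   1  -1   0 ]
R1 <- R1 - (1/4)*R2:  [   1    0    1  |    0  1/4    0 ]
R3 <- (1/6)*R3:  [    0     0     1  |  -1/2     0   1/6 ]
R1 <- R1 - (1)*R3:  [    1     0     0  |   1/2   1/4  -1/6 ]
R2 <- R2 - (-3)*R3:  [    0     1     0  |  -1/2    -1   1/2 ]
Right block of [I | A^{-1}] is the inverse:
[  1/2  1/4  -1/6 ]
[ -1/2   -1   1/2 ]
[ -1/2    0   1/6 ]

inverse = [1/2 1/4 -1/6; -1/2 -1 1/2; -1/2 0 1/6]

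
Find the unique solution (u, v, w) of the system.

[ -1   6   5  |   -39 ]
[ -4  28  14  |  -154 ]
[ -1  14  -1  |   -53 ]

Forward elimination on [A|b]:
R2 <- R2 - (4)*R1:  [  0   4  -6   2 ]
R3 <- R3 - (1)*R1:  [   0    8   -6  -14 ]
R3 <- R3 - (2)*R2:  [   0    0    6  -18 ]
Row echelon form:
[ -1  6   5  |  -39 ]
[  0  4  -6  |    2 ]
[  0  0   6  |  -18 ]
Back-substitution:
w = (-18) / 6 = -3
v = (2 - (-6)*(-3)) / 4 = -4
u = (-39 - (6)*(-4) - (5)*(-3)) / -1 = 0

(0, -4, -3)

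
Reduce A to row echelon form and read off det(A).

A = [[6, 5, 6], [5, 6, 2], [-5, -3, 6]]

Forward elimination:
R2 <- R2 - (5/6)*R1:  [    0  11/6    -3 ]
R3 <- R3 - (-5/6)*R1:  [   0  7/6   11 ]
R3 <- R3 - (7/11)*R2:  [      0       0  142/11 ]
Upper-triangular form:
[ 6     5       6 ]
[ 0  11/6      -3 ]
[ 0     0  142/11 ]
det(A) = (-1)^0 * (6) * (11/6) * (142/11) = 142  (0 row swaps -> sign +1)

det(A) = 142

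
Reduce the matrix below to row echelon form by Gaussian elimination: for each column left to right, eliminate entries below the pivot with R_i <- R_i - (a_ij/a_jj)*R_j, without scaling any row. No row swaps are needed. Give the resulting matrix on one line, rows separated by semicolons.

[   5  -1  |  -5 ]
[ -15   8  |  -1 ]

Forward elimination:
R2 <- R2 - (-3)*R1:  [   0    5  -16 ]
Row echelon form:
[ 5  -1  |   -5 ]
[ 0   5  |  -16 ]

REF = [5 -1 -5; 0 5 -16]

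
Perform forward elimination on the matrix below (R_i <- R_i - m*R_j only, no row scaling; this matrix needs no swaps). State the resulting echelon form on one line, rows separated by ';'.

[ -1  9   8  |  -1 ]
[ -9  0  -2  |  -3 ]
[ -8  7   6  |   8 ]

Forward elimination:
R2 <- R2 - (9)*R1:  [   0  -81  -74    6 ]
R3 <- R3 - (8)*R1:  [   0  -65  -58   16 ]
R3 <- R3 - (65/81)*R2:  [      0       0  112/81  302/27 ]
Row echelon form:
[ -1    9       8  |      -1 ]
[  0  -81     -74  |       6 ]
[  0    0  112/81  |  302/27 ]

REF = [-1 9 8 -1; 0 -81 -74 6; 0 0 112/81 302/27]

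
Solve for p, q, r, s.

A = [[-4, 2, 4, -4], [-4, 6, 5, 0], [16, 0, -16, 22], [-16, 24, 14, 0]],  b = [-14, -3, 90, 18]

Forward elimination on [A|b]:
R2 <- R2 - (1)*R1:  [  0   4   1   4  11 ]
R3 <- R3 - (-4)*R1:  [  0   8   0   6  34 ]
R4 <- R4 - (4)*R1:  [  0  16  -2  16  74 ]
R3 <- R3 - (2)*R2:  [  0   0  -2  -2  12 ]
R4 <- R4 - (4)*R2:  [  0   0  -6   0  30 ]
R4 <- R4 - (3)*R3:  [  0   0   0   6  -6 ]
Row echelon form:
[ -4  2   4  -4  |  -14 ]
[  0  4   1   4  |   11 ]
[  0  0  -2  -2  |   12 ]
[  0  0   0   6  |   -6 ]
Back-substitution:
s = (-6) / 6 = -1
r = (12 - (-2)*(-1)) / -2 = -5
q = (11 - (1)*(-5) - (4)*(-1)) / 4 = 5
p = (-14 - (2)*(5) - (4)*(-5) - (-4)*(-1)) / -4 = 2

(2, 5, -5, -1)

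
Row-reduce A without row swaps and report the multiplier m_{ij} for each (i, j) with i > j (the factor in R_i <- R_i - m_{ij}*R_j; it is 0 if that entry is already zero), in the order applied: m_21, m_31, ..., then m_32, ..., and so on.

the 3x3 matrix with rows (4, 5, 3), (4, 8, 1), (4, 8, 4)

multipliers: 1, 1, 1

Forward elimination:
R2 <- R2 - (1)*R1:  [  0   3  -2 ]
R3 <- R3 - (1)*R1:  [ 0  3  1 ]
R3 <- R3 - (1)*R2:  [ 0  0  3 ]
Multipliers (in order of application): m_{21} = 1, m_{31} = 1, m_{32} = 1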